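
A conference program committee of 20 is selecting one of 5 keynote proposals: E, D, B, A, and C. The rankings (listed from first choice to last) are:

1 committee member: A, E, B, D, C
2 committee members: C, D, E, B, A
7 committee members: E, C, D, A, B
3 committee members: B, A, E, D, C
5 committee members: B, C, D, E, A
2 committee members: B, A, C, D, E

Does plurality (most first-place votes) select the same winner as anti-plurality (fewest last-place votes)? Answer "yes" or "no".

no

Plurality — first-place votes: E 7, D 0, B 10, A 1, C 2. Winner: B.
Anti-plurality — last-place votes: E 2, D 0, B 7, A 7, C 4. Winner: D.
The two methods disagree.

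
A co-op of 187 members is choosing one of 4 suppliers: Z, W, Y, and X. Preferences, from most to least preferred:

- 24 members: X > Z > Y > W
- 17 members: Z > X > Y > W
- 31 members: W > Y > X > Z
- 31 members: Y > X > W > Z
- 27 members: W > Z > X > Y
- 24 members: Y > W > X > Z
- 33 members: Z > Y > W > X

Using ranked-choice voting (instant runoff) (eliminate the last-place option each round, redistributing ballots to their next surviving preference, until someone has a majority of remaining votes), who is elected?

Round 1: Z 50, W 58, Y 55, X 24. Eliminate X.
Round 2: Z 74, W 58, Y 55. Eliminate Y.
Round 3: Z 74, W 113. W has a majority.

W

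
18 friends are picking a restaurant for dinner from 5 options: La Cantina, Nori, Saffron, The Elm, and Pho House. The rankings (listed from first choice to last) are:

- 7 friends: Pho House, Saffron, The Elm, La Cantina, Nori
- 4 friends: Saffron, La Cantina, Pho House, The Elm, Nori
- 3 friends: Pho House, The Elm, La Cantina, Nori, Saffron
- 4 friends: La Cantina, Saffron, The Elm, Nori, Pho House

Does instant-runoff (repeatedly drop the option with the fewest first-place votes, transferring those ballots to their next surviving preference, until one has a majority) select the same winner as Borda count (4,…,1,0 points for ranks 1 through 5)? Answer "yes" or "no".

Instant-runoff — R1 La Cantina 4, Nori 0, Saffron 4, The Elm 0, Pho House 10 (Pho House winner). Winner: Pho House.
Borda — scores: La Cantina 41, Nori 7, Saffron 49, The Elm 35, Pho House 48. Winner: Saffron.
The two methods disagree.

no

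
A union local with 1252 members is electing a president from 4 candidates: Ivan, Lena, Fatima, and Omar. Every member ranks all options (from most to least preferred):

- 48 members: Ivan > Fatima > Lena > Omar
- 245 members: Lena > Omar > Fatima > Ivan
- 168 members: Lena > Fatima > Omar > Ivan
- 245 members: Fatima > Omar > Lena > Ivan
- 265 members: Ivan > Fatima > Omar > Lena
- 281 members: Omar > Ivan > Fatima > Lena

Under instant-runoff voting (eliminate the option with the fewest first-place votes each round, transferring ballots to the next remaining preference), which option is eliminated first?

Round 1: Ivan 313, Lena 413, Fatima 245, Omar 281. Eliminate Fatima.

Fatima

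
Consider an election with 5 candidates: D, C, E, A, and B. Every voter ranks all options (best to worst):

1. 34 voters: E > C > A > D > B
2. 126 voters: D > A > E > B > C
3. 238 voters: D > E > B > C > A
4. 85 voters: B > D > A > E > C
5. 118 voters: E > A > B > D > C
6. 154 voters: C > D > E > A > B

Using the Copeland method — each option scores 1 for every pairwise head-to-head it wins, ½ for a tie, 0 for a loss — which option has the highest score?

D: beats C, E, A, and B → score 4.
C: beats A; loses to D, E, and B → score 1.
E: beats C, A, and B; loses to D → score 3.
A: beats B; loses to D, C, and E → score 1.
B: beats C; loses to D, E, and A → score 1.
D has the best pairwise record.

D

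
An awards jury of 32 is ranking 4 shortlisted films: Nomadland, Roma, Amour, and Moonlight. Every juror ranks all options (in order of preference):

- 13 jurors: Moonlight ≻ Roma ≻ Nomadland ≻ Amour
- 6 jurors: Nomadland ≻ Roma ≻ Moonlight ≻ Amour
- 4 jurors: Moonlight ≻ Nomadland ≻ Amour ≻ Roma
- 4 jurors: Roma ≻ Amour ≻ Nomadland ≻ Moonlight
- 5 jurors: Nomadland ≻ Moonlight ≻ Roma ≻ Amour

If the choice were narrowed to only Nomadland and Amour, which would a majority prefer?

Voters preferring Nomadland to Amour: 28; preferring Amour to Nomadland: 4.
Nomadland wins the head-to-head.

Nomadland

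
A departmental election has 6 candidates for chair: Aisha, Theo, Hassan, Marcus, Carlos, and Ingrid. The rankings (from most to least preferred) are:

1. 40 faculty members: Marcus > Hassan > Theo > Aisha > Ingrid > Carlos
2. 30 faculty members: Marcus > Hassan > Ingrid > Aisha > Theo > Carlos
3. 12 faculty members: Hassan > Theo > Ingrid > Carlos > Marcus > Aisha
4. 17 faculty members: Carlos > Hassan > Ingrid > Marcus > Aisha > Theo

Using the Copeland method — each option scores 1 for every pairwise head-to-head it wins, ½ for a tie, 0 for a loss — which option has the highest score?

Aisha: beats Carlos; loses to Theo, Hassan, Marcus, and Ingrid → score 1.
Theo: beats Aisha, Carlos, and Ingrid; loses to Hassan and Marcus → score 3.
Hassan: beats Aisha, Theo, Carlos, and Ingrid; loses to Marcus → score 4.
Marcus: beats Aisha, Theo, Hassan, Carlos, and Ingrid → score 5.
Carlos: loses to Aisha, Theo, Hassan, Marcus, and Ingrid → score 0.
Ingrid: beats Aisha and Carlos; loses to Theo, Hassan, and Marcus → score 2.
Marcus has the best pairwise record.

Marcus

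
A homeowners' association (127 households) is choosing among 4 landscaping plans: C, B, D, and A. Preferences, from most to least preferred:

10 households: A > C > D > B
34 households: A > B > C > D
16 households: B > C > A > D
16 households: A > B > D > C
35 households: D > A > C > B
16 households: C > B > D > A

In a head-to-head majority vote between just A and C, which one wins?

A

Voters preferring A to C: 95; preferring C to A: 32.
A wins the head-to-head.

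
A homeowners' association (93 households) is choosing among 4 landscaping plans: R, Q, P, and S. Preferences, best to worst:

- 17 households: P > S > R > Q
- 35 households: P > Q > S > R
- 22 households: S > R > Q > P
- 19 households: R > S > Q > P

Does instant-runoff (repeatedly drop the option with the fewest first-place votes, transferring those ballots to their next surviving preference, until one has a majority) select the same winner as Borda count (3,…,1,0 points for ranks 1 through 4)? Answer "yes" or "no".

Instant-runoff — R1 R 19, Q 0, P 52, S 22 (P winner). Winner: P.
Borda — scores: R 118, Q 111, P 156, S 173. Winner: S.
The two methods disagree.

no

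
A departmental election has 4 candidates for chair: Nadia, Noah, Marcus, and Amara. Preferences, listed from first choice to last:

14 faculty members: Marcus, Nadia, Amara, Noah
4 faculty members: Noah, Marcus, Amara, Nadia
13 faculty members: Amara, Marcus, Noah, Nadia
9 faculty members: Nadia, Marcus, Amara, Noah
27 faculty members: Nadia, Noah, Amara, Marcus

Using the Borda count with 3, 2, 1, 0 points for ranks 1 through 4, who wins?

Nadia: 14·2 + 4·0 + 13·0 + 9·3 + 27·3 = 136
Noah: 14·0 + 4·3 + 13·1 + 9·0 + 27·2 = 79
Marcus: 14·3 + 4·2 + 13·2 + 9·2 + 27·0 = 94
Amara: 14·1 + 4·1 + 13·3 + 9·1 + 27·1 = 93
Nadia has the highest Borda score (136).

Nadia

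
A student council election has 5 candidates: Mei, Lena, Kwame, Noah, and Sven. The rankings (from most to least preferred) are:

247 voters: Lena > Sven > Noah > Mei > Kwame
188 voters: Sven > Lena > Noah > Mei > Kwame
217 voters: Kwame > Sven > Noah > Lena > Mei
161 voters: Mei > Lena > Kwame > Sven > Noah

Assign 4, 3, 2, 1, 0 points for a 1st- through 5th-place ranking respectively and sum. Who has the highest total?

Mei: 247·1 + 188·1 + 217·0 + 161·4 = 1079
Lena: 247·4 + 188·3 + 217·1 + 161·3 = 2252
Kwame: 247·0 + 188·0 + 217·4 + 161·2 = 1190
Noah: 247·2 + 188·2 + 217·2 + 161·0 = 1304
Sven: 247·3 + 188·4 + 217·3 + 161·1 = 2305
Sven has the highest Borda score (2305).

Sven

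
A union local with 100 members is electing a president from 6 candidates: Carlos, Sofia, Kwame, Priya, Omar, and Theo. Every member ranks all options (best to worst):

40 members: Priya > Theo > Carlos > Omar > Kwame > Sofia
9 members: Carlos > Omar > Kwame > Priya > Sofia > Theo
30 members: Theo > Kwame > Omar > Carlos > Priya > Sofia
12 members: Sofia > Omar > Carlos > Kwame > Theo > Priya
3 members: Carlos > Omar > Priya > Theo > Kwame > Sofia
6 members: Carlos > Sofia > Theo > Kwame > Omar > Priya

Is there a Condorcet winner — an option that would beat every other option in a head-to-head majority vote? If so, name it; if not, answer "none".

Checking pairwise contests:
Theo beats Carlos 70–30.
Carlos beats Sofia 88–12.
Carlos beats Kwame 70–30.
Carlos beats Priya 60–40.
Carlos beats Omar 58–42.
Priya beats Theo 52–48.
Every option loses at least one head-to-head, so there is no Condorcet winner.

none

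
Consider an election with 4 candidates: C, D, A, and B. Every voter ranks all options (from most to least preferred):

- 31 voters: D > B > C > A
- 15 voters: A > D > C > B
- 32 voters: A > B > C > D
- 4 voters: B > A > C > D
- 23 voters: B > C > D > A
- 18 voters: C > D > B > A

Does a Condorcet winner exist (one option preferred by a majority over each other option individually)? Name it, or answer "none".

none

Checking pairwise contests:
B beats C 90–33.
C beats D 77–46.
C beats A 72–51.
D beats B 64–59.
Every option loses at least one head-to-head, so there is no Condorcet winner.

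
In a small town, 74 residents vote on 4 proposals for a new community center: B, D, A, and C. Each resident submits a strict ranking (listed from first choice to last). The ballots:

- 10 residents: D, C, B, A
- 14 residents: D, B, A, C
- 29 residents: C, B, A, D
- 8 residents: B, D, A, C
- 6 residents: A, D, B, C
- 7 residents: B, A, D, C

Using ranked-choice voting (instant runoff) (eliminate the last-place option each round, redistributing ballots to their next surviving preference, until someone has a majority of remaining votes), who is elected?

Round 1: B 15, D 24, A 6, C 29. Eliminate A.
Round 2: B 15, D 30, C 29. Eliminate B.
Round 3: D 45, C 29. D has a majority.

D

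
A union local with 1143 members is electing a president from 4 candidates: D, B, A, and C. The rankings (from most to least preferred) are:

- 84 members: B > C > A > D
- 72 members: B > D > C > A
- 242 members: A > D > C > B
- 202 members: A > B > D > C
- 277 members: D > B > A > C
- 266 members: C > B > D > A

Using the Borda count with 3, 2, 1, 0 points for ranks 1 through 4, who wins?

B

D: 84·0 + 72·2 + 242·2 + 202·1 + 277·3 + 266·1 = 1927
B: 84·3 + 72·3 + 242·0 + 202·2 + 277·2 + 266·2 = 1958
A: 84·1 + 72·0 + 242·3 + 202·3 + 277·1 + 266·0 = 1693
C: 84·2 + 72·1 + 242·1 + 202·0 + 277·0 + 266·3 = 1280
B has the highest Borda score (1958).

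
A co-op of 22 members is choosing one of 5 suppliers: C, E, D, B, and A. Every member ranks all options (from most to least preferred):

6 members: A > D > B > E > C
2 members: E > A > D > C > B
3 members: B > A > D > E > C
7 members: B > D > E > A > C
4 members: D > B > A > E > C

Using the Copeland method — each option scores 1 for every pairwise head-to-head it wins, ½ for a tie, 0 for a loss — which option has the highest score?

C: loses to E, D, B, and A → score 0.
E: beats C; loses to D, B, and A → score 1.
D: beats C, E, and B; ties A → score 3.5.
B: beats C, E, and A; loses to D → score 3.
A: beats C and E; ties D; loses to B → score 2.5.
D has the best pairwise record.

D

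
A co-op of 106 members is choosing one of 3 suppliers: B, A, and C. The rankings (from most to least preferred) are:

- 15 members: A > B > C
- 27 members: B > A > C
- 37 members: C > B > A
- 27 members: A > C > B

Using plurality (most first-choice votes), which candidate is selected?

A

First-place votes: B 27, A 42, C 37.
A has the most first-place votes.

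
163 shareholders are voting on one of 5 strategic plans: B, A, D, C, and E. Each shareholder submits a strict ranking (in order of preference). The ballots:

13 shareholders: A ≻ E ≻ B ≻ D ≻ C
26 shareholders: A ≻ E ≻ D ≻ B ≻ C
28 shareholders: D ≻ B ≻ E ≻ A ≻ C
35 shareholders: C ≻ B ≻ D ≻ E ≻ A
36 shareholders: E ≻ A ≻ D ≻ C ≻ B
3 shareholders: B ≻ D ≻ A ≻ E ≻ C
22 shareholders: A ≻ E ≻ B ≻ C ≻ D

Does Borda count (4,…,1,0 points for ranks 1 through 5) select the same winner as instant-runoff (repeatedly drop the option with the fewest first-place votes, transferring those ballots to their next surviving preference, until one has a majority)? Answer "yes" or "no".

yes

Borda — scores: B 297, A 386, D 328, C 198, E 421. Winner: E.
Instant-runoff — R1 B 3, A 61, D 28, C 35, E 36 (B out); R2 A 61, D 31, C 35, E 36 (D out); R3 A 64, C 35, E 64 (C out); R4 A 64, E 99 (E winner). Winner: E.
The two methods agree.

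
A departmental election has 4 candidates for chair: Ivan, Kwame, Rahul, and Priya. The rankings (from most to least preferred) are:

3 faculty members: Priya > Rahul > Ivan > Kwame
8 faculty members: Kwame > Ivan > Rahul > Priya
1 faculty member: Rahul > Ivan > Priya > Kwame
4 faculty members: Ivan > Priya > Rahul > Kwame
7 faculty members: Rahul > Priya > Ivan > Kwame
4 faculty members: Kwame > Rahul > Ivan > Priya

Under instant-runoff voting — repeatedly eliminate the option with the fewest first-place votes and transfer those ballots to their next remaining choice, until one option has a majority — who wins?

Rahul

Round 1: Ivan 4, Kwame 12, Rahul 8, Priya 3. Eliminate Priya.
Round 2: Ivan 4, Kwame 12, Rahul 11. Eliminate Ivan.
Round 3: Kwame 12, Rahul 15. Rahul has a majority.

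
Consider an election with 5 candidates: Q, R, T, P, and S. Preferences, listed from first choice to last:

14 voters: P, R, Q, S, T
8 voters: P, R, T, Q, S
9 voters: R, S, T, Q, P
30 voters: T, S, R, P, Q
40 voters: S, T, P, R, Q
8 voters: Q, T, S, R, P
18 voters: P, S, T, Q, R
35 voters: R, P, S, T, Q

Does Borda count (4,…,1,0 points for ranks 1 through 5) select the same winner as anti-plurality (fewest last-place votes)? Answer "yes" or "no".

Borda — scores: Q 95, R 350, T 369, P 375, S 431. Winner: S.
Anti-plurality — last-place votes: Q 105, R 18, T 14, P 17, S 8. Winner: S.
The two methods agree.

yes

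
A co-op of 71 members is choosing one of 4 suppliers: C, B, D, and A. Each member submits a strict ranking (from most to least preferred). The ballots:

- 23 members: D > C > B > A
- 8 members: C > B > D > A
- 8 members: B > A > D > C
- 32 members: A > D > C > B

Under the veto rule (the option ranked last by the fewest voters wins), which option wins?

Last-place votes: C 8, B 32, D 0, A 31.
D is ranked last by the fewest voters, so D wins.

D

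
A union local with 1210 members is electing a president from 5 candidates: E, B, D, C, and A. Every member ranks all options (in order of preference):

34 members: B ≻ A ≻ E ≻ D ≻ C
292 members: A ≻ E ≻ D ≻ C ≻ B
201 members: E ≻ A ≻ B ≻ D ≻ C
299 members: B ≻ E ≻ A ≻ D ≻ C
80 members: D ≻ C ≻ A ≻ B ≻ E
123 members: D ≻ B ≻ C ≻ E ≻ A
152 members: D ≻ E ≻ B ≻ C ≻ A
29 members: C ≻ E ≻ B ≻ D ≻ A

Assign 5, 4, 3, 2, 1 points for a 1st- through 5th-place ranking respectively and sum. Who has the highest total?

E: 34·3 + 292·4 + 201·5 + 299·4 + 80·1 + 123·2 + 152·4 + 29·4 = 4521
B: 34·5 + 292·1 + 201·3 + 299·5 + 80·2 + 123·4 + 152·3 + 29·3 = 3755
D: 34·2 + 292·3 + 201·2 + 299·2 + 80·5 + 123·5 + 152·5 + 29·2 = 3777
C: 34·1 + 292·2 + 201·1 + 299·1 + 80·4 + 123·3 + 152·2 + 29·5 = 2256
A: 34·4 + 292·5 + 201·4 + 299·3 + 80·3 + 123·1 + 152·1 + 29·1 = 3841
E has the highest Borda score (4521).

E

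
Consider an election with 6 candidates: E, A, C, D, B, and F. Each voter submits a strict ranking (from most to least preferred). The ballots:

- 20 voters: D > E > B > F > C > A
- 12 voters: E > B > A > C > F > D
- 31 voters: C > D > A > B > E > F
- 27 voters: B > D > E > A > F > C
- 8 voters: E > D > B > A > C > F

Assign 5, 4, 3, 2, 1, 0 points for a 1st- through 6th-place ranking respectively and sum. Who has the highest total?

E: 20·4 + 12·5 + 31·1 + 27·3 + 8·5 = 292
A: 20·0 + 12·3 + 31·3 + 27·2 + 8·2 = 199
C: 20·1 + 12·2 + 31·5 + 27·0 + 8·1 = 207
D: 20·5 + 12·0 + 31·4 + 27·4 + 8·4 = 364
B: 20·3 + 12·4 + 31·2 + 27·5 + 8·3 = 329
F: 20·2 + 12·1 + 31·0 + 27·1 + 8·0 = 79
D has the highest Borda score (364).

D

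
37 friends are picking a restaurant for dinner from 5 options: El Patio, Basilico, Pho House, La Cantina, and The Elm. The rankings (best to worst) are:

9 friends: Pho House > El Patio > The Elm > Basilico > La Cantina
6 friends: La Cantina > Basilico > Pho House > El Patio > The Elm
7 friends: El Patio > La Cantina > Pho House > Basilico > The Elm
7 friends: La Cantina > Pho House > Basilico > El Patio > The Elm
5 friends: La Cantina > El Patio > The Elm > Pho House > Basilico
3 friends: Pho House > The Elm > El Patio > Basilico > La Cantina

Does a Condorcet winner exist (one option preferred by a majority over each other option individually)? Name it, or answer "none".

none

Checking pairwise contests:
Pho House beats El Patio 25–12.
El Patio beats Basilico 24–13.
La Cantina beats Pho House 25–12.
El Patio beats La Cantina 19–18.
El Patio beats The Elm 34–3.
Every option loses at least one head-to-head, so there is no Condorcet winner.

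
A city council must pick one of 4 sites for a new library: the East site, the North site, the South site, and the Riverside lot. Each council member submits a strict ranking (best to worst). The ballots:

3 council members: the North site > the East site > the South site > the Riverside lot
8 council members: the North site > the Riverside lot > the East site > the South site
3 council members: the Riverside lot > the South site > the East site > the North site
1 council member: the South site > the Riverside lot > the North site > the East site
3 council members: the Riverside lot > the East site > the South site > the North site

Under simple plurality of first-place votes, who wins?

the North site

First-place votes: the East site 0, the North site 11, the South site 1, the Riverside lot 6.
the North site has the most first-place votes.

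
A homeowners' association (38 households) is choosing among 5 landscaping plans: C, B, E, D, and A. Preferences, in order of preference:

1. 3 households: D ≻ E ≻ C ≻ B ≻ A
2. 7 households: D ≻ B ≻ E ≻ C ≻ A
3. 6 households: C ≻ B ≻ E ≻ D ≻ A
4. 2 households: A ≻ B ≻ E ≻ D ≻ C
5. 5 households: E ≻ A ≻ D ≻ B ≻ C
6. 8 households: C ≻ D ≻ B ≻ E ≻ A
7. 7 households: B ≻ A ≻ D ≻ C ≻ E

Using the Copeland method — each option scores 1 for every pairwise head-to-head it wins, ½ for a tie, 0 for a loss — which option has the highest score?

D

C: beats E and A; loses to B and D → score 2.
B: beats C, E, and A; loses to D → score 3.
E: beats A; loses to C, B, and D → score 1.
D: beats C, B, E, and A → score 4.
A: loses to C, B, E, and D → score 0.
D has the best pairwise record.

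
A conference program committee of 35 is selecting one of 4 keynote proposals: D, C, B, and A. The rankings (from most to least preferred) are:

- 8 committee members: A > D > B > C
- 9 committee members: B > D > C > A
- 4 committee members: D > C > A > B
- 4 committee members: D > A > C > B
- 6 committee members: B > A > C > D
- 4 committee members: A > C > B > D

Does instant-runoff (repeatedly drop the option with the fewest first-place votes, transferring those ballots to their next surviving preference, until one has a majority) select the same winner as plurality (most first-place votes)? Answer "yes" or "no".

Instant-runoff — R1 D 8, C 0, B 15, A 12 (C out); R2 D 8, B 15, A 12 (D out); R3 B 15, A 20 (A winner). Winner: A.
Plurality — first-place votes: D 8, C 0, B 15, A 12. Winner: B.
The two methods disagree.

no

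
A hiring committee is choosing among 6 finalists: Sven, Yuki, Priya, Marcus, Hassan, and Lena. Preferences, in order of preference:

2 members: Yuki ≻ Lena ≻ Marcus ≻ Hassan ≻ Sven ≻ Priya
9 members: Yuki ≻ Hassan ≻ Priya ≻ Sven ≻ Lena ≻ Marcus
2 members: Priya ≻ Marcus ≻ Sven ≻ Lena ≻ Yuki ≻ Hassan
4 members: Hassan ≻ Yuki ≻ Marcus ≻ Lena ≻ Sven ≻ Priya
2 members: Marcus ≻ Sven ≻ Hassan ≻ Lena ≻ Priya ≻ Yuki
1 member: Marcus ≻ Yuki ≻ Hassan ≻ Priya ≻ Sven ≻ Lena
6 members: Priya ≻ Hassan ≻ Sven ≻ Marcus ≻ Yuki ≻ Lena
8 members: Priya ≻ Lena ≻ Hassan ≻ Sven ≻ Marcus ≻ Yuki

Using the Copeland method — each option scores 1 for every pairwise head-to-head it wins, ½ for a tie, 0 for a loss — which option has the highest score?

Hassan

Sven: beats Yuki, Marcus, and Lena; loses to Priya and Hassan → score 3.
Yuki: beats Lena; loses to Sven, Priya, Marcus, and Hassan → score 1.
Priya: beats Sven, Yuki, Marcus, and Lena; loses to Hassan → score 4.
Marcus: beats Yuki; loses to Sven, Priya, Hassan, and Lena → score 1.
Hassan: beats Sven, Yuki, Priya, Marcus, and Lena → score 5.
Lena: beats Marcus; loses to Sven, Yuki, Priya, and Hassan → score 1.
Hassan has the best pairwise record.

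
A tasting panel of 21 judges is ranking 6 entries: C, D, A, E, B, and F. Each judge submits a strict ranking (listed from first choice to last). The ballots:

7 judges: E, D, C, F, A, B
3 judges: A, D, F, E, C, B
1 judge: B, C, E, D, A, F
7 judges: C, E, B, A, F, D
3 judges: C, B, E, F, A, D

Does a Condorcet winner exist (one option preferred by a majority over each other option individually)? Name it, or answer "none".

C

C vs D: 11–10 for C.
C vs A: 18–3 for C.
C vs E: 11–10 for C.
C vs B: 20–1 for C.
C vs F: 18–3 for C.
C beats every other option head-to-head.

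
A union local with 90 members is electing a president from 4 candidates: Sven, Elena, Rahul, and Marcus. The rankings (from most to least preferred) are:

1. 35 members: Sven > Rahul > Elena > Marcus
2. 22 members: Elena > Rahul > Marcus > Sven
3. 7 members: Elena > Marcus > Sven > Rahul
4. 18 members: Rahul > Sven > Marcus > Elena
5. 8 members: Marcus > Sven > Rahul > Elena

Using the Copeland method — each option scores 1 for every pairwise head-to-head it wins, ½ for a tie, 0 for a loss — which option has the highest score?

Sven

Sven: beats Elena, Rahul, and Marcus → score 3.
Elena: beats Marcus; loses to Sven and Rahul → score 1.
Rahul: beats Elena and Marcus; loses to Sven → score 2.
Marcus: loses to Sven, Elena, and Rahul → score 0.
Sven has the best pairwise record.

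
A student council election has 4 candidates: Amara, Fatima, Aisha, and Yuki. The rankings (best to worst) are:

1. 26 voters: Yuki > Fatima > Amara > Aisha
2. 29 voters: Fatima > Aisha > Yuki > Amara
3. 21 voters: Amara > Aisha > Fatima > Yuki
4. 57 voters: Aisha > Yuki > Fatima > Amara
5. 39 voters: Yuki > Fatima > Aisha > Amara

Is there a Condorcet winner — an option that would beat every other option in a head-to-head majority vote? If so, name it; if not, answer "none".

none

Checking pairwise contests:
Fatima beats Amara 151–21.
Yuki beats Fatima 122–50.
Fatima beats Aisha 94–78.
Aisha beats Yuki 107–65.
Every option loses at least one head-to-head, so there is no Condorcet winner.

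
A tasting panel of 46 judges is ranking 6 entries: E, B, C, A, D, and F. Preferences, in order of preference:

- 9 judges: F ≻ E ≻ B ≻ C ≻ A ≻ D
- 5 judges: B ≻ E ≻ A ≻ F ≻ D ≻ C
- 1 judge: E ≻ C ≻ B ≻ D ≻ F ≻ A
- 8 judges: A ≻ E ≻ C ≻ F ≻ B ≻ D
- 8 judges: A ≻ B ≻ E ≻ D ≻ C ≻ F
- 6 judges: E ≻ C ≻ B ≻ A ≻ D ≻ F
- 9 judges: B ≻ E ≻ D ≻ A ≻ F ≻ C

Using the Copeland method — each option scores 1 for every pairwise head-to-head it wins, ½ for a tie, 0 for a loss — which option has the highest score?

E: beats B, C, A, D, and F → score 5.
B: beats C, A, D, and F; loses to E → score 4.
C: beats D; ties F; loses to E, B, and A → score 1.5.
A: beats C, D, and F; loses to E and B → score 3.
D: beats F; loses to E, B, C, and A → score 1.
F: ties C; loses to E, B, A, and D → score 0.5.
E has the best pairwise record.

E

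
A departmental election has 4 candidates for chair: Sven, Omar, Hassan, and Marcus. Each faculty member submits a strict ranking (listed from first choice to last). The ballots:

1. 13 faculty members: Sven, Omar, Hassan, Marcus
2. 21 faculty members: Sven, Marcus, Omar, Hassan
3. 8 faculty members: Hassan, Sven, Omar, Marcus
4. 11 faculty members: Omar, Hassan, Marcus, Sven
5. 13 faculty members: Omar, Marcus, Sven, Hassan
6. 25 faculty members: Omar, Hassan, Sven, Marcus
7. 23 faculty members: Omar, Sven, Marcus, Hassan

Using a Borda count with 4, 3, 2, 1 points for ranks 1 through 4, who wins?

Sven: 13·4 + 21·4 + 8·3 + 11·1 + 13·2 + 25·2 + 23·3 = 316
Omar: 13·3 + 21·2 + 8·2 + 11·4 + 13·4 + 25·4 + 23·4 = 385
Hassan: 13·2 + 21·1 + 8·4 + 11·3 + 13·1 + 25·3 + 23·1 = 223
Marcus: 13·1 + 21·3 + 8·1 + 11·2 + 13·3 + 25·1 + 23·2 = 216
Omar has the highest Borda score (385).

Omar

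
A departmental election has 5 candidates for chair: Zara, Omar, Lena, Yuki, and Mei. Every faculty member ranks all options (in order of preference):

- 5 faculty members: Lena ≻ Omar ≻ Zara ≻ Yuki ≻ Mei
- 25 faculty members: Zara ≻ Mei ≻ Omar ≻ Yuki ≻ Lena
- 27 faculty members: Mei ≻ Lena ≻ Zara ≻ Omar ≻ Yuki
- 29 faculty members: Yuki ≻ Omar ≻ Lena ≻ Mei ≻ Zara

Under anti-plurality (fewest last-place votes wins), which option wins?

Omar

Last-place votes: Zara 29, Omar 0, Lena 25, Yuki 27, Mei 5.
Omar is ranked last by the fewest voters, so Omar wins.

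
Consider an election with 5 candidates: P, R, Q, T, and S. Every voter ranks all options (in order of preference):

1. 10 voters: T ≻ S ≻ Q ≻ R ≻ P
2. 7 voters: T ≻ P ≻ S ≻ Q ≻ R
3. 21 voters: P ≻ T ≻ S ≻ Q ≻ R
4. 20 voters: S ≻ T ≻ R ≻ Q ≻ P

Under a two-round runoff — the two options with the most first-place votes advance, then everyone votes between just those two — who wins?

S

Round 1 first-place votes: P 21, R 0, Q 0, T 17, S 20.
P and S advance.
Runoff: P is preferred to S by 28 voters; S by 30.
S wins the runoff.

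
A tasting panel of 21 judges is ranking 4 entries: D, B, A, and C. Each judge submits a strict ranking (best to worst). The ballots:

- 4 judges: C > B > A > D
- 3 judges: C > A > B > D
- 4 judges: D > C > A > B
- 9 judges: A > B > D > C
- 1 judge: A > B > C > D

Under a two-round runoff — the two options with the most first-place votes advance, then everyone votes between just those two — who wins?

Round 1 first-place votes: D 4, B 0, A 10, C 7.
A and C advance.
Runoff: A is preferred to C by 10 voters; C by 11.
C wins the runoff.

C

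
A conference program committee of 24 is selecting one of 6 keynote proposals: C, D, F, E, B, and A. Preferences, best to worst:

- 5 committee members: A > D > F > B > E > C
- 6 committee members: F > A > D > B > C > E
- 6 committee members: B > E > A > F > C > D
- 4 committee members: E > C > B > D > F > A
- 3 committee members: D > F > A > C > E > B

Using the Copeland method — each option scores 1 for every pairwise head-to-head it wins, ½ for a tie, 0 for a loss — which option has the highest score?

C: loses to D, F, E, B, and A → score 0.
D: beats C, E, and B; ties F; loses to A → score 3.5.
F: beats C, E, B, and A; ties D → score 4.5.
E: beats C; loses to D, F, B, and A → score 1.
B: beats C and E; loses to D, F, and A → score 2.
A: beats C, D, E, and B; loses to F → score 4.
F has the best pairwise record.

F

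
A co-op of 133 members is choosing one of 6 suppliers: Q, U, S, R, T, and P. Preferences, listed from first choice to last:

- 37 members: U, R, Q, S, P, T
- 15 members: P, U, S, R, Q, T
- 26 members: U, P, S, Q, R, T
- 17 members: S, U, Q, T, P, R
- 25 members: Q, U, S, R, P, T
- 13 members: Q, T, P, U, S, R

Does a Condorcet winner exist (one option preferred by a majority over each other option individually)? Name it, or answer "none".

U vs Q: 95–38 for U.
U vs S: 116–17 for U.
U vs R: 133–0 for U.
U vs T: 120–13 for U.
U vs P: 105–28 for U.
U beats every other option head-to-head.

U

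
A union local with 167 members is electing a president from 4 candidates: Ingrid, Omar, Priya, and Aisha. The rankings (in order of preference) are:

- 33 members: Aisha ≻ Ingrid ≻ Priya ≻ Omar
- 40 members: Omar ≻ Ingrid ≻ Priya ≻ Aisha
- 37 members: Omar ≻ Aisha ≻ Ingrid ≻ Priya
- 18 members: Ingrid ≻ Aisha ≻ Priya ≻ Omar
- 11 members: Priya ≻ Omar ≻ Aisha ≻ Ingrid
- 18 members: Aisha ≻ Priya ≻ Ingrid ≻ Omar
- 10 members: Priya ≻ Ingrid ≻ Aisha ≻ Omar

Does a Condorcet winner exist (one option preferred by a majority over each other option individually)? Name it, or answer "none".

none

Checking pairwise contests:
Omar beats Ingrid 88–79.
Priya beats Omar 90–77.
Ingrid beats Priya 128–39.
Omar beats Aisha 88–79.
Every option loses at least one head-to-head, so there is no Condorcet winner.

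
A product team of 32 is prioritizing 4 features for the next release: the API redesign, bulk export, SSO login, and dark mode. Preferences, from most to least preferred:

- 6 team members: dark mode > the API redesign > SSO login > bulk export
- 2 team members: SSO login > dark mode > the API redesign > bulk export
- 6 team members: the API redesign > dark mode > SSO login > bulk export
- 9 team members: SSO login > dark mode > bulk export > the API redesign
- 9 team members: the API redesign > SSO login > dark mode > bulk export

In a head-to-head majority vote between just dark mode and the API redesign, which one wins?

dark mode

Voters preferring dark mode to the API redesign: 17; preferring the API redesign to dark mode: 15.
dark mode wins the head-to-head.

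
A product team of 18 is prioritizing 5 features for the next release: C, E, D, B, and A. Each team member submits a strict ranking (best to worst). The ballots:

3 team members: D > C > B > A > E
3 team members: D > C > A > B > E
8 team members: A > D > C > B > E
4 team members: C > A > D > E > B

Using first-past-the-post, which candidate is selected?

A

First-place votes: C 4, E 0, D 6, B 0, A 8.
A has the most first-place votes.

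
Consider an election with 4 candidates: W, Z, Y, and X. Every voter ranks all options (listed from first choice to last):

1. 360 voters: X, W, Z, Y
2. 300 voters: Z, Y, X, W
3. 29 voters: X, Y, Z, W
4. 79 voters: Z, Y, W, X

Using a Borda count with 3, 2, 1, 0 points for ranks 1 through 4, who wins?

Z

W: 360·2 + 300·0 + 29·0 + 79·1 = 799
Z: 360·1 + 300·3 + 29·1 + 79·3 = 1526
Y: 360·0 + 300·2 + 29·2 + 79·2 = 816
X: 360·3 + 300·1 + 29·3 + 79·0 = 1467
Z has the highest Borda score (1526).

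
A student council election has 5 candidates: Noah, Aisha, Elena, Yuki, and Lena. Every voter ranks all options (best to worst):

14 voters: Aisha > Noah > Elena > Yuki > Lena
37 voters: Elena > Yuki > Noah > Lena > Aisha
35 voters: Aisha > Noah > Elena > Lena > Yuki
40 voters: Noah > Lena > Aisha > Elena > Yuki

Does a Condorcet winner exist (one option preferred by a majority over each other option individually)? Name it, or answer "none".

Noah

Noah vs Aisha: 77–49 for Noah.
Noah vs Elena: 89–37 for Noah.
Noah vs Yuki: 89–37 for Noah.
Noah vs Lena: 126–0 for Noah.
Noah beats every other option head-to-head.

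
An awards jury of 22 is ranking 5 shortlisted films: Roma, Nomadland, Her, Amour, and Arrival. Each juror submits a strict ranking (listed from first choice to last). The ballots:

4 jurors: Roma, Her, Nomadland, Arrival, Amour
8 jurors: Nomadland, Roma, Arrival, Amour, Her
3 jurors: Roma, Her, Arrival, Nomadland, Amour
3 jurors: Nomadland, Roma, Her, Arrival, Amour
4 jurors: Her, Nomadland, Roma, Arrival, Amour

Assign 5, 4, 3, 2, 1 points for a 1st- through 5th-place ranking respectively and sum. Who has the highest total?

Roma

Roma: 4·5 + 8·4 + 3·5 + 3·4 + 4·3 = 91
Nomadland: 4·3 + 8·5 + 3·2 + 3·5 + 4·4 = 89
Her: 4·4 + 8·1 + 3·4 + 3·3 + 4·5 = 65
Amour: 4·1 + 8·2 + 3·1 + 3·1 + 4·1 = 30
Arrival: 4·2 + 8·3 + 3·3 + 3·2 + 4·2 = 55
Roma has the highest Borda score (91).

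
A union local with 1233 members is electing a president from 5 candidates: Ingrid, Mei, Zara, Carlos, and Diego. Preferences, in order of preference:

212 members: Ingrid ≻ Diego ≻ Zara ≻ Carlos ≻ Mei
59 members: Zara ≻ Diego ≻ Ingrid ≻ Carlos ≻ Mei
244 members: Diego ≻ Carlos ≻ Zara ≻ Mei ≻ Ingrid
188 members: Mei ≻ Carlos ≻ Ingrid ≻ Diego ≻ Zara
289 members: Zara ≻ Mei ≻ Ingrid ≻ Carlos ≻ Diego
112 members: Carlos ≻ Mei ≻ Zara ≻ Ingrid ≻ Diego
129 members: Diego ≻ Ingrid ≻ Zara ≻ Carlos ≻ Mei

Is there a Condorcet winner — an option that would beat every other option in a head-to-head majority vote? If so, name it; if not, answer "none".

Checking pairwise contests:
Mei beats Ingrid 833–400.
Zara beats Mei 933–300.
Diego beats Zara 773–460.
Ingrid beats Carlos 689–544.
Ingrid beats Diego 801–432.
Every option loses at least one head-to-head, so there is no Condorcet winner.

none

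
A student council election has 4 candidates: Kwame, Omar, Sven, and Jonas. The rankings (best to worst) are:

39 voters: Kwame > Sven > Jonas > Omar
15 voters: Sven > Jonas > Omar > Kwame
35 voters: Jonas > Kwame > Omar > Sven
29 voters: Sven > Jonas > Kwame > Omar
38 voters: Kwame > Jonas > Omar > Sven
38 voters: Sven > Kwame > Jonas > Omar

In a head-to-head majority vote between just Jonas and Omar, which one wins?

Voters preferring Jonas to Omar: 194; preferring Omar to Jonas: 0.
Jonas wins the head-to-head.

Jonas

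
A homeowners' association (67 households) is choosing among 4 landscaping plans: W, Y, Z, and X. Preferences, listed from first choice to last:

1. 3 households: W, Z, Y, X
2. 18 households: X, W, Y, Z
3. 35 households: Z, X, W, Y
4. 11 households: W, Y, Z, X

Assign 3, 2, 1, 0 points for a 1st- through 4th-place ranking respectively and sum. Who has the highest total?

X

W: 3·3 + 18·2 + 35·1 + 11·3 = 113
Y: 3·1 + 18·1 + 35·0 + 11·2 = 43
Z: 3·2 + 18·0 + 35·3 + 11·1 = 122
X: 3·0 + 18·3 + 35·2 + 11·0 = 124
X has the highest Borda score (124).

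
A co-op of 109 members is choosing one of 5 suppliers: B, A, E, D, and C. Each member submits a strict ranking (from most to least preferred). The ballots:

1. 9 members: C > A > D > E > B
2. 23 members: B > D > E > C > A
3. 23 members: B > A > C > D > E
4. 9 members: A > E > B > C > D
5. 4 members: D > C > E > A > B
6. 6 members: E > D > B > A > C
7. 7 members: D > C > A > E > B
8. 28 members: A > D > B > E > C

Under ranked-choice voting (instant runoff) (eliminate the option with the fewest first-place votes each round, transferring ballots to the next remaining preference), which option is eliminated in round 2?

Round 1: B 46, A 37, E 6, D 11, C 9. Eliminate E.
Round 2: B 46, A 37, D 17, C 9. Eliminate C.

C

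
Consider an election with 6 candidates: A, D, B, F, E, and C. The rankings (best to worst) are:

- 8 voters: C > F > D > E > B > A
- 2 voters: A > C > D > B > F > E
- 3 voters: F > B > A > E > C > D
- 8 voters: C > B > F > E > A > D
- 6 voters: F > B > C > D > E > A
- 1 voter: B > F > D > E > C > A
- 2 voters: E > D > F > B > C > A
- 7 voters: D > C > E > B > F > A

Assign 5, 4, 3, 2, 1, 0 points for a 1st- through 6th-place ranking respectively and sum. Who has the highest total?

C

A: 8·0 + 2·5 + 3·3 + 8·1 + 6·0 + 1·0 + 2·0 + 7·0 = 27
D: 8·3 + 2·3 + 3·0 + 8·0 + 6·2 + 1·3 + 2·4 + 7·5 = 88
B: 8·1 + 2·2 + 3·4 + 8·4 + 6·4 + 1·5 + 2·2 + 7·2 = 103
F: 8·4 + 2·1 + 3·5 + 8·3 + 6·5 + 1·4 + 2·3 + 7·1 = 120
E: 8·2 + 2·0 + 3·2 + 8·2 + 6·1 + 1·2 + 2·5 + 7·3 = 77
C: 8·5 + 2·4 + 3·1 + 8·5 + 6·3 + 1·1 + 2·1 + 7·4 = 140
C has the highest Borda score (140).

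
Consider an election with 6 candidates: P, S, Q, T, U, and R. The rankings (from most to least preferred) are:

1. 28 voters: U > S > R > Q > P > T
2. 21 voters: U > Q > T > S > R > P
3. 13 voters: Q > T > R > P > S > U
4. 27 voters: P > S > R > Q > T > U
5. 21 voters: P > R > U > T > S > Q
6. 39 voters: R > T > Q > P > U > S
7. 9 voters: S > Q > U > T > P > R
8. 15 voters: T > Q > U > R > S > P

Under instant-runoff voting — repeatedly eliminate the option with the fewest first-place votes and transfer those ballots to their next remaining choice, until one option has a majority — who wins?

R

Round 1: P 48, S 9, Q 13, T 15, U 49, R 39. Eliminate S.
Round 2: P 48, Q 22, T 15, U 49, R 39. Eliminate T.
Round 3: P 48, Q 37, U 49, R 39. Eliminate Q.
Round 4: P 48, U 73, R 52. Eliminate P.
Round 5: U 73, R 100. R has a majority.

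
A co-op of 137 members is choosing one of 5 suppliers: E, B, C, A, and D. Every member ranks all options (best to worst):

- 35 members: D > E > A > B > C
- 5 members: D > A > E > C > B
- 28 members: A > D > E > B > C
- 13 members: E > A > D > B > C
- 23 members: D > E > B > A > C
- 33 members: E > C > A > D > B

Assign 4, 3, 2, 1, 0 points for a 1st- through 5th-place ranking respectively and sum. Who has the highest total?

E: 35·3 + 5·2 + 28·2 + 13·4 + 23·3 + 33·4 = 424
B: 35·1 + 5·0 + 28·1 + 13·1 + 23·2 + 33·0 = 122
C: 35·0 + 5·1 + 28·0 + 13·0 + 23·0 + 33·3 = 104
A: 35·2 + 5·3 + 28·4 + 13·3 + 23·1 + 33·2 = 325
D: 35·4 + 5·4 + 28·3 + 13·2 + 23·4 + 33·1 = 395
E has the highest Borda score (424).

E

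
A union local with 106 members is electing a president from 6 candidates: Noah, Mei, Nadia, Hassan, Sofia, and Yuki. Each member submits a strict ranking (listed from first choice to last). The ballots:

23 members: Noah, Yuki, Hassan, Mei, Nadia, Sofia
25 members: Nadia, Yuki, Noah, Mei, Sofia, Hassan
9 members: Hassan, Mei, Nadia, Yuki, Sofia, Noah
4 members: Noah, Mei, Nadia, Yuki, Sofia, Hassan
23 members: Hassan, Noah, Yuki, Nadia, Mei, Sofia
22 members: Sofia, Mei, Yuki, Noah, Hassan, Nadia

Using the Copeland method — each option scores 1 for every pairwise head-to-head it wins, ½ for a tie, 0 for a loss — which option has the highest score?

Noah: beats Mei, Nadia, Hassan, and Sofia; loses to Yuki → score 4.
Mei: beats Nadia and Sofia; loses to Noah, Hassan, and Yuki → score 2.
Nadia: beats Sofia; loses to Noah, Mei, Hassan, and Yuki → score 1.
Hassan: beats Mei, Nadia, and Sofia; loses to Noah and Yuki → score 3.
Sofia: loses to Noah, Mei, Nadia, Hassan, and Yuki → score 0.
Yuki: beats Noah, Mei, Nadia, Hassan, and Sofia → score 5.
Yuki has the best pairwise record.

Yuki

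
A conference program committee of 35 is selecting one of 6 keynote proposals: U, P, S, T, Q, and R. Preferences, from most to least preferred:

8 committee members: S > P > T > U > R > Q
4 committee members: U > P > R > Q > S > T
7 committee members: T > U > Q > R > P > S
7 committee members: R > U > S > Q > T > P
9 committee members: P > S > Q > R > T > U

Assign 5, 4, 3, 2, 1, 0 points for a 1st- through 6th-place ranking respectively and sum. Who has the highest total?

U: 8·2 + 4·5 + 7·4 + 7·4 + 9·0 = 92
P: 8·4 + 4·4 + 7·1 + 7·0 + 9·5 = 100
S: 8·5 + 4·1 + 7·0 + 7·3 + 9·4 = 101
T: 8·3 + 4·0 + 7·5 + 7·1 + 9·1 = 75
Q: 8·0 + 4·2 + 7·3 + 7·2 + 9·3 = 70
R: 8·1 + 4·3 + 7·2 + 7·5 + 9·2 = 87
S has the highest Borda score (101).

S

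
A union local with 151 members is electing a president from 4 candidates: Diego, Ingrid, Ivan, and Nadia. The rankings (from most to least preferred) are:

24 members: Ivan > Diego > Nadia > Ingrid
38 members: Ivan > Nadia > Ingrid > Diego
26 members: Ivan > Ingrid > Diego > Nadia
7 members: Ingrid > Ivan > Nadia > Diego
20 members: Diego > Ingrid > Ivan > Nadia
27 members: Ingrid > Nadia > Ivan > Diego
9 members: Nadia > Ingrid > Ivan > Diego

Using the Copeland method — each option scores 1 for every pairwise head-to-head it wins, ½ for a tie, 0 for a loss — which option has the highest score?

Diego: loses to Ingrid, Ivan, and Nadia → score 0.
Ingrid: beats Diego and Nadia; loses to Ivan → score 2.
Ivan: beats Diego, Ingrid, and Nadia → score 3.
Nadia: beats Diego; loses to Ingrid and Ivan → score 1.
Ivan has the best pairwise record.

Ivan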